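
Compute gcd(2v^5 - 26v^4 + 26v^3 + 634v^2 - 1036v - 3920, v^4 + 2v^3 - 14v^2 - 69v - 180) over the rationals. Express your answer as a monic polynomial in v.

By polynomial division,
  2v^5 - 26v^4 + 26v^3 + 634v^2 - 1036v - 3920 = (2v - 30)(v^4 + 2v^3 - 14v^2 - 69v - 180) + (114v^3 + 352v^2 - 2746v - 9320)
  v^4 + 2v^3 - 14v^2 - 69v - 180 = ((1/114)v - 31/3249)(114v^3 + 352v^2 - 2746v - 9320) + ((43687/3249)v^2 - (43687/3249)v - 873740/3249)
  114v^3 + 352v^2 - 2746v - 9320 = ((370386/43687)v + 1514034/43687)((43687/3249)v^2 - (43687/3249)v - 873740/3249) + (0)
Last nonzero remainder: (43687/3249)v^2 - (43687/3249)v - 873740/3249. Dividing through by 43687/3249 gives the monic gcd v^2 - v - 20.

v^2 - v - 20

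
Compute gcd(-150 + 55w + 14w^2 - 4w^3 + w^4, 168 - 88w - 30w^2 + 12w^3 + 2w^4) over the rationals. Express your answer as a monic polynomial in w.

Euclidean algorithm in ℚ[w]:
  w^4 - 4w^3 + 14w^2 + 55w - 150 = (1/2)(2w^4 + 12w^3 - 30w^2 - 88w + 168) + (-10w^3 + 29w^2 + 99w - 234)
  2w^4 + 12w^3 - 30w^2 - 88w + 168 = (-(1/5)w - 89/50)(-10w^3 + 29w^2 + 99w - 234) + ((2071/50)w^2 + (2071/50)w - 6213/25)
  -10w^3 + 29w^2 + 99w - 234 = (-(500/2071)w + 1950/2071)((2071/50)w^2 + (2071/50)w - 6213/25) + (0)
Last nonzero remainder: (2071/50)w^2 + (2071/50)w - 6213/25. Dividing through by 2071/50 gives the monic gcd w^2 + w - 6.

-6 + w + w^2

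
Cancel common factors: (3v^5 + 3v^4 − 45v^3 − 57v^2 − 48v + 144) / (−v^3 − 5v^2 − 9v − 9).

(−3v^3 + 3v^2 + 48v − 48)/(v + 3)

By polynomial division,
  3v^5 + 3v^4 − 45v^3 − 57v^2 − 48v + 144 = (−3v^2 + 12v + 12)(−v^3 − 5v^2 − 9v − 9) + (84v^2 + 168v + 252)
  −v^3 − 5v^2 − 9v − 9 = (−(1/84)v − 1/28)(84v^2 + 168v + 252) + (0)
Last nonzero remainder: 84v^2 + 168v + 252. Dividing through by 84 gives the monic gcd v^2 + 2v + 3.
Cancel v^2 + 2v + 3 from numerator and denominator to get the reduced form.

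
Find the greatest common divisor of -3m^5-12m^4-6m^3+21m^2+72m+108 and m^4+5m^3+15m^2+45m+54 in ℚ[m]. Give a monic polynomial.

m^2+5m+6

By polynomial division,
  -3m^5-12m^4-6m^3+21m^2+72m+108 = (-3m+3)(m^4+5m^3+15m^2+45m+54) + (24m^3+111m^2+99m-54)
  m^4+5m^3+15m^2+45m+54 = ((1/24)m+1/64)(24m^3+111m^2+99m-54) + ((585/64)m^2+(2925/64)m+1755/32)
  24m^3+111m^2+99m-54 = ((512/195)m-64/65)((585/64)m^2+(2925/64)m+1755/32) + (0)
Last nonzero remainder: (585/64)m^2+(2925/64)m+1755/32. Dividing through by 585/64 gives the monic gcd m^2+5m+6.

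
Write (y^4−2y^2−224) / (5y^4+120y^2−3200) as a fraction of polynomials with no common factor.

(y^2+14)/(5y^2+200)

Apply the Euclidean algorithm:
  y^4−2y^2−224 = (1/5)(5y^4+120y^2−3200) + (−26y^2+416)
  5y^4+120y^2−3200 = (−(5/26)y^2−100/13)(−26y^2+416) + (0)
Last nonzero remainder: −26y^2+416. Dividing through by −26 gives the monic gcd y^2−16.
Cancel y^2−16 from numerator and denominator to get the reduced form.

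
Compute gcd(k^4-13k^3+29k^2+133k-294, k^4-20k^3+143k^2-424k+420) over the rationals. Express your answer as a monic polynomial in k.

k^2-9k+14

Apply the Euclidean algorithm:
  k^4-13k^3+29k^2+133k-294 = (k^4-20k^3+143k^2-424k+420) + (7k^3-114k^2+557k-714)
  k^4-20k^3+143k^2-424k+420 = ((1/7)k-26/49)(7k^3-114k^2+557k-714) + ((144/49)k^2-(1296/49)k+288/7)
  7k^3-114k^2+557k-714 = ((343/144)k-833/48)((144/49)k^2-(1296/49)k+288/7) + (0)
Last nonzero remainder: (144/49)k^2-(1296/49)k+288/7. Dividing through by 144/49 gives the monic gcd k^2-9k+14.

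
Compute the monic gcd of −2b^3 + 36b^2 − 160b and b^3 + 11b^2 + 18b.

b

Euclidean algorithm in ℚ[b]:
  −2b^3 + 36b^2 − 160b = (−2)(b^3 + 11b^2 + 18b) + (58b^2 − 124b)
  b^3 + 11b^2 + 18b = ((1/58)b + 381/1682)(58b^2 − 124b) + ((38760/841)b)
  58b^2 − 124b = ((24389/19380)b − 26071/9690)((38760/841)b) + (0)
Last nonzero remainder: (38760/841)b. Dividing through by 38760/841 gives the monic gcd b.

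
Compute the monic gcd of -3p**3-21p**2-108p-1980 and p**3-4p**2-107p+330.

Euclidean algorithm in ℚ[p]:
  -3p**3-21p**2-108p-1980 = (-3)(p**3-4p**2-107p+330) + (-33p**2-429p-990)
  p**3-4p**2-107p+330 = (-(1/33)p+17/33)(-33p**2-429p-990) + (84p+840)
  -33p**2-429p-990 = (-(11/28)p-33/28)(84p+840) + (0)
Last nonzero remainder: 84p+840. Dividing through by 84 gives the monic gcd p+10.

p+10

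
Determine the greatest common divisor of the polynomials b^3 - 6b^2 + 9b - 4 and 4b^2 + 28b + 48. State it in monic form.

Euclidean algorithm in ℚ[b]:
  b^3 - 6b^2 + 9b - 4 = ((1/4)b - 13/4)(4b^2 + 28b + 48) + (88b + 152)
  4b^2 + 28b + 48 = ((1/22)b + 29/121)(88b + 152) + (1400/121)
  88b + 152 = ((1331/175)b + 2299/175)(1400/121) + (0)
The last nonzero remainder is the constant 1400/121, so the polynomials are coprime and gcd = 1.

1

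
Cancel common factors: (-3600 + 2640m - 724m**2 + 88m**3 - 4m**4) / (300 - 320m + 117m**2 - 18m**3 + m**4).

(24 - 4m)/(-2 + m)

Repeated division with remainder:
  -4m**4 + 88m**3 - 724m**2 + 2640m - 3600 = (-4)(m**4 - 18m**3 + 117m**2 - 320m + 300) + (16m**3 - 256m**2 + 1360m - 2400)
  m**4 - 18m**3 + 117m**2 - 320m + 300 = ((1/16)m - 1/8)(16m**3 - 256m**2 + 1360m - 2400) + (0)
Last nonzero remainder: 16m**3 - 256m**2 + 1360m - 2400. Dividing through by 16 gives the monic gcd m**3 - 16m**2 + 85m - 150.
Cancel m**3 - 16m**2 + 85m - 150 from numerator and denominator to get the reduced form.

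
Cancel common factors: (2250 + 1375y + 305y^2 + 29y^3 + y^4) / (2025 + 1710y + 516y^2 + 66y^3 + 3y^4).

Repeated division with remainder:
  y^4 + 29y^3 + 305y^2 + 1375y + 2250 = (1/3)(3y^4 + 66y^3 + 516y^2 + 1710y + 2025) + (7y^3 + 133y^2 + 805y + 1575)
  3y^4 + 66y^3 + 516y^2 + 1710y + 2025 = ((3/7)y + 9/7)(7y^3 + 133y^2 + 805y + 1575) + (0)
Last nonzero remainder: 7y^3 + 133y^2 + 805y + 1575. Dividing through by 7 gives the monic gcd y^3 + 19y^2 + 115y + 225.
Cancel y^3 + 19y^2 + 115y + 225 from numerator and denominator to get the reduced form.

(10 + y)/(9 + 3y)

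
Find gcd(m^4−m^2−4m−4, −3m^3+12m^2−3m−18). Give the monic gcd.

Repeated division with remainder:
  m^4−m^2−4m−4 = (−(1/3)m−4/3)(−3m^3+12m^2−3m−18) + (14m^2−14m−28)
  −3m^3+12m^2−3m−18 = (−(3/14)m+9/14)(14m^2−14m−28) + (0)
Last nonzero remainder: 14m^2−14m−28. Dividing through by 14 gives the monic gcd m^2−m−2.

m^2−m−2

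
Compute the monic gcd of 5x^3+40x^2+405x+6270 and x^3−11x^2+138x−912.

Euclidean algorithm in ℚ[x]:
  5x^3+40x^2+405x+6270 = (5)(x^3−11x^2+138x−912) + (95x^2−285x+10830)
  x^3−11x^2+138x−912 = ((1/95)x−8/95)(95x^2−285x+10830) + (0)
Last nonzero remainder: 95x^2−285x+10830. Dividing through by 95 gives the monic gcd x^2−3x+114.

x^2−3x+114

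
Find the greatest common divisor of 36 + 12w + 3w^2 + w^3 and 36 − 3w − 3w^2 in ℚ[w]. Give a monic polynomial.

1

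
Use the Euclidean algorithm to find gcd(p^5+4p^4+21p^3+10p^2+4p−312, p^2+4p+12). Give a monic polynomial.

p^2+4p+12

Euclidean algorithm in ℚ[p]:
  p^5+4p^4+21p^3+10p^2+4p−312 = (p^3+9p−26)(p^2+4p+12) + (0)
The last nonzero remainder p^2+4p+12 is already monic.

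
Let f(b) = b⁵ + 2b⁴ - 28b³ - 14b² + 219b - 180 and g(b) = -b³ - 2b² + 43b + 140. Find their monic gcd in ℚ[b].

b² + 9b + 20

Repeated division with remainder:
  b⁵ + 2b⁴ - 28b³ - 14b² + 219b - 180 = (-b² - 15)(-b³ - 2b² + 43b + 140) + (96b² + 864b + 1920)
  -b³ - 2b² + 43b + 140 = (-(1/96)b + 7/96)(96b² + 864b + 1920) + (0)
Last nonzero remainder: 96b² + 864b + 1920. Dividing through by 96 gives the monic gcd b² + 9b + 20.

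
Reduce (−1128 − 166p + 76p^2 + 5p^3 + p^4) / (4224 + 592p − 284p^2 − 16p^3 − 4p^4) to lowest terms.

By polynomial division,
  p^4 + 5p^3 + 76p^2 − 166p − 1128 = (−1/4)(−4p^4 − 16p^3 − 284p^2 + 592p + 4224) + (p^3 + 5p^2 − 18p − 72)
  −4p^4 − 16p^3 − 284p^2 + 592p + 4224 = (−4p + 4)(p^3 + 5p^2 − 18p − 72) + (−376p^2 + 376p + 4512)
  p^3 + 5p^2 − 18p − 72 = (−(1/376)p − 3/188)(−376p^2 + 376p + 4512) + (0)
Last nonzero remainder: −376p^2 + 376p + 4512. Dividing through by −376 gives the monic gcd p^2 − p − 12.
Cancel p^2 − p − 12 from numerator and denominator to get the reduced form.

(−94 − 6p − p^2)/(352 + 20p + 4p^2)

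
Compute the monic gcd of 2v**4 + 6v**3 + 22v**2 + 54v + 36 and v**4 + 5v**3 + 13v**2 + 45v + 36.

Euclidean algorithm in ℚ[v]:
  2v**4 + 6v**3 + 22v**2 + 54v + 36 = (2)(v**4 + 5v**3 + 13v**2 + 45v + 36) + (-4v**3 - 4v**2 - 36v - 36)
  v**4 + 5v**3 + 13v**2 + 45v + 36 = (-(1/4)v - 1)(-4v**3 - 4v**2 - 36v - 36) + (0)
Last nonzero remainder: -4v**3 - 4v**2 - 36v - 36. Dividing through by -4 gives the monic gcd v**3 + v**2 + 9v + 9.

v**3 + v**2 + 9v + 9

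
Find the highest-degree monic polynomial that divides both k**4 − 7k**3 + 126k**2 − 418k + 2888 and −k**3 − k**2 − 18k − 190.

k**2 − 4k + 38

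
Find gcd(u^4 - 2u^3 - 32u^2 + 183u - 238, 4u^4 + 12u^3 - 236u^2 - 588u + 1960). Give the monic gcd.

Repeated division with remainder:
  u^4 - 2u^3 - 32u^2 + 183u - 238 = (1/4)(4u^4 + 12u^3 - 236u^2 - 588u + 1960) + (-5u^3 + 27u^2 + 330u - 728)
  4u^4 + 12u^3 - 236u^2 - 588u + 1960 = (-(4/5)u - 168/25)(-5u^3 + 27u^2 + 330u - 728) + ((5236/25)u^2 + (5236/5)u - 73304/25)
  -5u^3 + 27u^2 + 330u - 728 = (-(125/5236)u + 325/1309)((5236/25)u^2 + (5236/5)u - 73304/25) + (0)
Last nonzero remainder: (5236/25)u^2 + (5236/5)u - 73304/25. Dividing through by 5236/25 gives the monic gcd u^2 + 5u - 14.

u^2 + 5u - 14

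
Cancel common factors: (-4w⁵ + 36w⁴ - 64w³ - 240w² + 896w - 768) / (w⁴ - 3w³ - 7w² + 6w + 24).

(-4w³ + 12w² + 40w - 96)/(w² + 3w + 3)

Apply the Euclidean algorithm:
  -4w⁵ + 36w⁴ - 64w³ - 240w² + 896w - 768 = (-4w + 24)(w⁴ - 3w³ - 7w² + 6w + 24) + (-20w³ - 48w² + 848w - 1344)
  w⁴ - 3w³ - 7w² + 6w + 24 = (-(1/20)w + 27/100)(-20w³ - 48w² + 848w - 1344) + ((1209/25)w² - (7254/25)w + 9672/25)
  -20w³ - 48w² + 848w - 1344 = (-(500/1209)w - 1400/403)((1209/25)w² - (7254/25)w + 9672/25) + (0)
Last nonzero remainder: (1209/25)w² - (7254/25)w + 9672/25. Dividing through by 1209/25 gives the monic gcd w² - 6w + 8.
Cancel w² - 6w + 8 from numerator and denominator to get the reduced form.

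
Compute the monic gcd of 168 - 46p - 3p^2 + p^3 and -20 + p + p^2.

-4 + p

Euclidean algorithm in ℚ[p]:
  p^3 - 3p^2 - 46p + 168 = (p - 4)(p^2 + p - 20) + (-22p + 88)
  p^2 + p - 20 = (-(1/22)p - 5/22)(-22p + 88) + (0)
Last nonzero remainder: -22p + 88. Dividing through by -22 gives the monic gcd p - 4.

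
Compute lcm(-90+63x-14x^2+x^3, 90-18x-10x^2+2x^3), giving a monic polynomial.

Apply the Euclidean algorithm:
  x^3-14x^2+63x-90 = (1/2)(2x^3-10x^2-18x+90) + (-9x^2+72x-135)
  2x^3-10x^2-18x+90 = (-(2/9)x-2/3)(-9x^2+72x-135) + (0)
Last nonzero remainder: -9x^2+72x-135. Dividing through by -9 gives the monic gcd x^2-8x+15.
Then lcm(f, g) = f·g / gcd(f, g); expanding and making the result monic gives the answer.

-270+99x+21x^2-11x^3+x^4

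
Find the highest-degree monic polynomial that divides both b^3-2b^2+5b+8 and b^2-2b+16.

Apply the Euclidean algorithm:
  b^3-2b^2+5b+8 = (b)(b^2-2b+16) + (-11b+8)
  b^2-2b+16 = (-(1/11)b+14/121)(-11b+8) + (1824/121)
  -11b+8 = (-(1331/1824)b+121/228)(1824/121) + (0)
The last nonzero remainder is the constant 1824/121, so the polynomials are coprime and gcd = 1.

1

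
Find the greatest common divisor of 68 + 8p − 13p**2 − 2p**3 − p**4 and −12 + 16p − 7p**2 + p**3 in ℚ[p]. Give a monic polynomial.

Apply the Euclidean algorithm:
  −p**4 − 2p**3 − 13p**2 + 8p + 68 = (−p − 9)(p**3 − 7p**2 + 16p − 12) + (−60p**2 + 140p − 40)
  p**3 − 7p**2 + 16p − 12 = (−(1/60)p + 7/90)(−60p**2 + 140p − 40) + ((40/9)p − 80/9)
  −60p**2 + 140p − 40 = (−(27/2)p + 9/2)((40/9)p − 80/9) + (0)
Last nonzero remainder: (40/9)p − 80/9. Dividing through by 40/9 gives the monic gcd p − 2.

−2 + p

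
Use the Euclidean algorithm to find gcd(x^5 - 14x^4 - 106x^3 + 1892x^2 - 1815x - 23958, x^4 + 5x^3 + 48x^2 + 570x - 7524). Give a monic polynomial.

Euclidean algorithm in ℚ[x]:
  x^5 - 14x^4 - 106x^3 + 1892x^2 - 1815x - 23958 = (x - 19)(x^4 + 5x^3 + 48x^2 + 570x - 7524) + (-59x^3 + 2234x^2 + 16539x - 166914)
  x^4 + 5x^3 + 48x^2 + 570x - 7524 = (-(1/59)x - 2529/3481)(-59x^3 + 2234x^2 + 16539x - 166914) + ((6792675/3481)x^2 + (33963375/3481)x - 448316550/3481)
  -59x^3 + 2234x^2 + 16539x - 166914 = (-(205379/6792675)x + 2934483/2264225)((6792675/3481)x^2 + (33963375/3481)x - 448316550/3481) + (0)
Last nonzero remainder: (6792675/3481)x^2 + (33963375/3481)x - 448316550/3481. Dividing through by 6792675/3481 gives the monic gcd x^2 + 5x - 66.

x^2 + 5x - 66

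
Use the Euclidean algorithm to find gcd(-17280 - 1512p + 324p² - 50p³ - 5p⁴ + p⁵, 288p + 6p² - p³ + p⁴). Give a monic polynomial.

Repeated division with remainder:
  p⁵ - 5p⁴ - 50p³ + 324p² - 1512p - 17280 = (p - 4)(p⁴ - p³ + 6p² + 288p) + (-60p³ + 60p² - 360p - 17280)
  p⁴ - p³ + 6p² + 288p = (-(1/60)p)(-60p³ + 60p² - 360p - 17280) + (0)
Last nonzero remainder: -60p³ + 60p² - 360p - 17280. Dividing through by -60 gives the monic gcd p³ - p² + 6p + 288.

288 + 6p - p² + p³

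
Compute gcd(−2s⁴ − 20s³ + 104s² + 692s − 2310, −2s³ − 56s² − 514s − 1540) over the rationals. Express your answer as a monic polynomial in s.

Apply the Euclidean algorithm:
  −2s⁴ − 20s³ + 104s² + 692s − 2310 = (s − 18)(−2s³ − 56s² − 514s − 1540) + (−390s² − 7020s − 30030)
  −2s³ − 56s² − 514s − 1540 = ((1/195)s + 2/39)(−390s² − 7020s − 30030) + (0)
Last nonzero remainder: −390s² − 7020s − 30030. Dividing through by −390 gives the monic gcd s² + 18s + 77.

s² + 18s + 77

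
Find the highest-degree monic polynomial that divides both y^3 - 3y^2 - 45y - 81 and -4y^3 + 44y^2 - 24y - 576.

y + 3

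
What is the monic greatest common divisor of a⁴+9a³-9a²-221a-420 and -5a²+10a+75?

a²-2a-15

By polynomial division,
  a⁴+9a³-9a²-221a-420 = (-(1/5)a²-(11/5)a-28/5)(-5a²+10a+75) + (0)
Last nonzero remainder: -5a²+10a+75. Dividing through by -5 gives the monic gcd a²-2a-15.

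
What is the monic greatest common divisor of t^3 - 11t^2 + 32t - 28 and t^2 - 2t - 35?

t - 7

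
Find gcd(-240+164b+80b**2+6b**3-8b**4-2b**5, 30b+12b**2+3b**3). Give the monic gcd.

10+4b+b**2

Euclidean algorithm in ℚ[b]:
  -2b**5-8b**4+6b**3+80b**2+164b-240 = (-(2/3)b**2+26/3)(3b**3+12b**2+30b) + (-24b**2-96b-240)
  3b**3+12b**2+30b = (-(1/8)b)(-24b**2-96b-240) + (0)
Last nonzero remainder: -24b**2-96b-240. Dividing through by -24 gives the monic gcd b**2+4b+10.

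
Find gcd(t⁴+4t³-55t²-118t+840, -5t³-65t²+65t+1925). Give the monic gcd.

By polynomial division,
  t⁴+4t³-55t²-118t+840 = (-(1/5)t+9/5)(-5t³-65t²+65t+1925) + (75t²+150t-2625)
  -5t³-65t²+65t+1925 = (-(1/15)t-11/15)(75t²+150t-2625) + (0)
Last nonzero remainder: 75t²+150t-2625. Dividing through by 75 gives the monic gcd t²+2t-35.

t²+2t-35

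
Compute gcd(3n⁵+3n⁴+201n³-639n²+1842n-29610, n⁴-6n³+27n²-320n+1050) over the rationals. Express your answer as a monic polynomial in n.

By polynomial division,
  3n⁵+3n⁴+201n³-639n²+1842n-29610 = (3n+21)(n⁴-6n³+27n²-320n+1050) + (246n³-246n²+5412n-51660)
  n⁴-6n³+27n²-320n+1050 = ((1/246)n-5/246)(246n³-246n²+5412n-51660) + (0)
Last nonzero remainder: 246n³-246n²+5412n-51660. Dividing through by 246 gives the monic gcd n³-n²+22n-210.

n³-n²+22n-210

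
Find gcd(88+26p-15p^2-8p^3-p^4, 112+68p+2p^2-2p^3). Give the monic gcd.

4+p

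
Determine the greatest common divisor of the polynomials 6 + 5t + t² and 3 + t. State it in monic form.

3 + t

Repeated division with remainder:
  t² + 5t + 6 = (t + 2)(t + 3) + (0)
The last nonzero remainder t + 3 is already monic.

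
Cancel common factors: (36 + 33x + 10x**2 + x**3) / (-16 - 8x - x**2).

Repeated division with remainder:
  x**3 + 10x**2 + 33x + 36 = (-x - 2)(-x**2 - 8x - 16) + (x + 4)
  -x**2 - 8x - 16 = (-x - 4)(x + 4) + (0)
The last nonzero remainder x + 4 is already monic.
Cancel x + 4 from numerator and denominator to get the reduced form.

(-9 - 6x - x**2)/(4 + x)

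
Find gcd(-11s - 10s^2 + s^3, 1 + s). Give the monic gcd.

Euclidean algorithm in ℚ[s]:
  s^3 - 10s^2 - 11s = (s^2 - 11s)(s + 1) + (0)
The last nonzero remainder s + 1 is already monic.

1 + s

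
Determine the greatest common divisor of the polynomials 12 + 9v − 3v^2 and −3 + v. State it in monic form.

1

Repeated division with remainder:
  −3v^2 + 9v + 12 = (−3v)(v − 3) + (12)
  v − 3 = ((1/12)v − 1/4)(12) + (0)
The last nonzero remainder is the constant 12, so the polynomials are coprime and gcd = 1.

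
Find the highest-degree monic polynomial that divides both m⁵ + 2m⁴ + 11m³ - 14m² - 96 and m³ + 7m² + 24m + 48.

By polynomial division,
  m⁵ + 2m⁴ + 11m³ - 14m² - 96 = (m² - 5m + 22)(m³ + 7m² + 24m + 48) + (-96m² - 288m - 1152)
  m³ + 7m² + 24m + 48 = (-(1/96)m - 1/24)(-96m² - 288m - 1152) + (0)
Last nonzero remainder: -96m² - 288m - 1152. Dividing through by -96 gives the monic gcd m² + 3m + 12.

m² + 3m + 12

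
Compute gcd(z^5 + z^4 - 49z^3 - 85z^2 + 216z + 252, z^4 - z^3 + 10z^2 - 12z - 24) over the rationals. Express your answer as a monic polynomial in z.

Euclidean algorithm in ℚ[z]:
  z^5 + z^4 - 49z^3 - 85z^2 + 216z + 252 = (z + 2)(z^4 - z^3 + 10z^2 - 12z - 24) + (-57z^3 - 93z^2 + 264z + 300)
  z^4 - z^3 + 10z^2 - 12z - 24 = (-(1/57)z + 50/1083)(-57z^3 - 93z^2 + 264z + 300) + ((6832/361)z^2 - (6832/361)z - 13664/361)
  -57z^3 - 93z^2 + 264z + 300 = (-(20577/6832)z - 27075/3416)((6832/361)z^2 - (6832/361)z - 13664/361) + (0)
Last nonzero remainder: (6832/361)z^2 - (6832/361)z - 13664/361. Dividing through by 6832/361 gives the monic gcd z^2 - z - 2.

z^2 - z - 2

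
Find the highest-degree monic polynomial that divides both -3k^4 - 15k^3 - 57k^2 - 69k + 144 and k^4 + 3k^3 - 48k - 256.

k^2 + 3k + 16

By polynomial division,
  -3k^4 - 15k^3 - 57k^2 - 69k + 144 = (-3)(k^4 + 3k^3 - 48k - 256) + (-6k^3 - 57k^2 - 213k - 624)
  k^4 + 3k^3 - 48k - 256 = (-(1/6)k + 13/12)(-6k^3 - 57k^2 - 213k - 624) + ((105/4)k^2 + (315/4)k + 420)
  -6k^3 - 57k^2 - 213k - 624 = (-(8/35)k - 52/35)((105/4)k^2 + (315/4)k + 420) + (0)
Last nonzero remainder: (105/4)k^2 + (315/4)k + 420. Dividing through by 105/4 gives the monic gcd k^2 + 3k + 16.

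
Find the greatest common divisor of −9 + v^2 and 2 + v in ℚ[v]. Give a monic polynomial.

1

By polynomial division,
  v^2 − 9 = (v − 2)(v + 2) + (−5)
  v + 2 = (−(1/5)v − 2/5)(−5) + (0)
The last nonzero remainder is the constant −5, so the polynomials are coprime and gcd = 1.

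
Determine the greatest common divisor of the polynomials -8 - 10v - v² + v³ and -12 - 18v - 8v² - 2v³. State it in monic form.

1 + v

By polynomial division,
  v³ - v² - 10v - 8 = (-1/2)(-2v³ - 8v² - 18v - 12) + (-5v² - 19v - 14)
  -2v³ - 8v² - 18v - 12 = ((2/5)v + 2/25)(-5v² - 19v - 14) + (-(272/25)v - 272/25)
  -5v² - 19v - 14 = ((125/272)v + 175/136)(-(272/25)v - 272/25) + (0)
Last nonzero remainder: -(272/25)v - 272/25. Dividing through by -272/25 gives the monic gcd v + 1.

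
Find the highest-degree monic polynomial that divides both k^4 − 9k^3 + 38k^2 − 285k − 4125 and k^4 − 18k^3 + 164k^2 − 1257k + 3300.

k^3 − 14k^2 + 108k − 825

Repeated division with remainder:
  k^4 − 9k^3 + 38k^2 − 285k − 4125 = (k^4 − 18k^3 + 164k^2 − 1257k + 3300) + (9k^3 − 126k^2 + 972k − 7425)
  k^4 − 18k^3 + 164k^2 − 1257k + 3300 = ((1/9)k − 4/9)(9k^3 − 126k^2 + 972k − 7425) + (0)
Last nonzero remainder: 9k^3 − 126k^2 + 972k − 7425. Dividing through by 9 gives the monic gcd k^3 − 14k^2 + 108k − 825.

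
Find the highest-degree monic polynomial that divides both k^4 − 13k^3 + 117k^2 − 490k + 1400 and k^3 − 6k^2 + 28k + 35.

Apply the Euclidean algorithm:
  k^4 − 13k^3 + 117k^2 − 490k + 1400 = (k − 7)(k^3 − 6k^2 + 28k + 35) + (47k^2 − 329k + 1645)
  k^3 − 6k^2 + 28k + 35 = ((1/47)k + 1/47)(47k^2 − 329k + 1645) + (0)
Last nonzero remainder: 47k^2 − 329k + 1645. Dividing through by 47 gives the monic gcd k^2 − 7k + 35.

k^2 − 7k + 35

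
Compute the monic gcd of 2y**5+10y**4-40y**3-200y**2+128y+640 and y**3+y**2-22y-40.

y**2+6y+8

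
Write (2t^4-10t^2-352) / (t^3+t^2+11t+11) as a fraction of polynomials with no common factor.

Repeated division with remainder:
  2t^4-10t^2-352 = (2t-2)(t^3+t^2+11t+11) + (-30t^2-330)
  t^3+t^2+11t+11 = (-(1/30)t-1/30)(-30t^2-330) + (0)
Last nonzero remainder: -30t^2-330. Dividing through by -30 gives the monic gcd t^2+11.
Cancel t^2+11 from numerator and denominator to get the reduced form.

(2t^2-32)/(t+1)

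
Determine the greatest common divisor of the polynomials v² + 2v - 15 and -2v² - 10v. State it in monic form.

v + 5

By polynomial division,
  v² + 2v - 15 = (-1/2)(-2v² - 10v) + (-3v - 15)
  -2v² - 10v = ((2/3)v)(-3v - 15) + (0)
Last nonzero remainder: -3v - 15. Dividing through by -3 gives the monic gcd v + 5.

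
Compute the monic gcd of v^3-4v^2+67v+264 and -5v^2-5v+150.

Apply the Euclidean algorithm:
  v^3-4v^2+67v+264 = (-(1/5)v+1)(-5v^2-5v+150) + (102v+114)
  -5v^2-5v+150 = (-(5/102)v+5/867)(102v+114) + (43160/289)
  102v+114 = ((14739/21580)v+16473/21580)(43160/289) + (0)
The last nonzero remainder is the constant 43160/289, so the polynomials are coprime and gcd = 1.

1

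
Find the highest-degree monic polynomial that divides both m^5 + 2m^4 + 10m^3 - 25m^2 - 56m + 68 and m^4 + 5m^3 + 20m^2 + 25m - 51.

m^3 + 2m^2 + 14m - 17

Euclidean algorithm in ℚ[m]:
  m^5 + 2m^4 + 10m^3 - 25m^2 - 56m + 68 = (m - 3)(m^4 + 5m^3 + 20m^2 + 25m - 51) + (5m^3 + 10m^2 + 70m - 85)
  m^4 + 5m^3 + 20m^2 + 25m - 51 = ((1/5)m + 3/5)(5m^3 + 10m^2 + 70m - 85) + (0)
Last nonzero remainder: 5m^3 + 10m^2 + 70m - 85. Dividing through by 5 gives the monic gcd m^3 + 2m^2 + 14m - 17.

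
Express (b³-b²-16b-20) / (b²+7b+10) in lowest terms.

(b²-3b-10)/(b+5)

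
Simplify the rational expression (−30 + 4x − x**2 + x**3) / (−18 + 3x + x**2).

Euclidean algorithm in ℚ[x]:
  x**3 − x**2 + 4x − 30 = (x − 4)(x**2 + 3x − 18) + (34x − 102)
  x**2 + 3x − 18 = ((1/34)x + 3/17)(34x − 102) + (0)
Last nonzero remainder: 34x − 102. Dividing through by 34 gives the monic gcd x − 3.
Cancel x − 3 from numerator and denominator to get the reduced form.

(10 + 2x + x**2)/(6 + x)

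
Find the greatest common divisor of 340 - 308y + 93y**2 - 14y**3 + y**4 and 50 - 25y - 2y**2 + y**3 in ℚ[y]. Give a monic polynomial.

Euclidean algorithm in ℚ[y]:
  y**4 - 14y**3 + 93y**2 - 308y + 340 = (y - 12)(y**3 - 2y**2 - 25y + 50) + (94y**2 - 658y + 940)
  y**3 - 2y**2 - 25y + 50 = ((1/94)y + 5/94)(94y**2 - 658y + 940) + (0)
Last nonzero remainder: 94y**2 - 658y + 940. Dividing through by 94 gives the monic gcd y**2 - 7y + 10.

10 - 7y + y**2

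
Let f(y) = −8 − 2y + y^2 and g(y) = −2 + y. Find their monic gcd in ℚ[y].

1

Repeated division with remainder:
  y^2 − 2y − 8 = (y)(y − 2) + (−8)
  y − 2 = (−(1/8)y + 1/4)(−8) + (0)
The last nonzero remainder is the constant −8, so the polynomials are coprime and gcd = 1.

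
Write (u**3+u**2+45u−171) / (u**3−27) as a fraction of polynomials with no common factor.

Repeated division with remainder:
  u**3+u**2+45u−171 = (u**3−27) + (u**2+45u−144)
  u**3−27 = (u−45)(u**2+45u−144) + (2169u−6507)
  u**2+45u−144 = ((1/2169)u+16/723)(2169u−6507) + (0)
Last nonzero remainder: 2169u−6507. Dividing through by 2169 gives the monic gcd u−3.
Cancel u−3 from numerator and denominator to get the reduced form.

(u**2+4u+57)/(u**2+3u+9)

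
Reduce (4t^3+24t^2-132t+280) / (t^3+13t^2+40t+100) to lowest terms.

(4t^2-16t+28)/(t^2+3t+10)

Euclidean algorithm in ℚ[t]:
  4t^3+24t^2-132t+280 = (4)(t^3+13t^2+40t+100) + (-28t^2-292t-120)
  t^3+13t^2+40t+100 = (-(1/28)t-9/98)(-28t^2-292t-120) + ((436/49)t+4360/49)
  -28t^2-292t-120 = (-(343/109)t-147/109)((436/49)t+4360/49) + (0)
Last nonzero remainder: (436/49)t+4360/49. Dividing through by 436/49 gives the monic gcd t+10.
Cancel t+10 from numerator and denominator to get the reduced form.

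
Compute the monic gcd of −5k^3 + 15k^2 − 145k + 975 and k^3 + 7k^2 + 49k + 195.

k^2 + 2k + 39

Repeated division with remainder:
  −5k^3 + 15k^2 − 145k + 975 = (−5)(k^3 + 7k^2 + 49k + 195) + (50k^2 + 100k + 1950)
  k^3 + 7k^2 + 49k + 195 = ((1/50)k + 1/10)(50k^2 + 100k + 1950) + (0)
Last nonzero remainder: 50k^2 + 100k + 1950. Dividing through by 50 gives the monic gcd k^2 + 2k + 39.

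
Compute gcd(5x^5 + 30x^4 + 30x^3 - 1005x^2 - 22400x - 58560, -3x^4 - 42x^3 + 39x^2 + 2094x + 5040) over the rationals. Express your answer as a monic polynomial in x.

Repeated division with remainder:
  5x^5 + 30x^4 + 30x^3 - 1005x^2 - 22400x - 58560 = (-(5/3)x + 40/3)(-3x^4 - 42x^3 + 39x^2 + 2094x + 5040) + (655x^3 + 1965x^2 - 41920x - 125760)
  -3x^4 - 42x^3 + 39x^2 + 2094x + 5040 = (-(3/655)x - 33/655)(655x^3 + 1965x^2 - 41920x - 125760) + (-54x^2 - 594x - 1296)
  655x^3 + 1965x^2 - 41920x - 125760 = (-(655/54)x + 2620/27)(-54x^2 - 594x - 1296) + (0)
Last nonzero remainder: -54x^2 - 594x - 1296. Dividing through by -54 gives the monic gcd x^2 + 11x + 24.

x^2 + 11x + 24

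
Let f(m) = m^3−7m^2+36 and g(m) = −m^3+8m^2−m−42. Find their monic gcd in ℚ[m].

m^2−m−6

By polynomial division,
  m^3−7m^2+36 = (−1)(−m^3+8m^2−m−42) + (m^2−m−6)
  −m^3+8m^2−m−42 = (−m+7)(m^2−m−6) + (0)
The last nonzero remainder m^2−m−6 is already monic.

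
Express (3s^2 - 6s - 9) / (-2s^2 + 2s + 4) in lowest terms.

(-3s + 9)/(2s - 4)

Repeated division with remainder:
  3s^2 - 6s - 9 = (-3/2)(-2s^2 + 2s + 4) + (-3s - 3)
  -2s^2 + 2s + 4 = ((2/3)s - 4/3)(-3s - 3) + (0)
Last nonzero remainder: -3s - 3. Dividing through by -3 gives the monic gcd s + 1.
Cancel s + 1 from numerator and denominator to get the reduced form.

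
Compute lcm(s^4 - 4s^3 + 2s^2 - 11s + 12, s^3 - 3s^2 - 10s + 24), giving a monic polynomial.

s^6 - 3s^5 - 8s^4 + 15s^3 - 11s^2 + 78s - 72

Euclidean algorithm in ℚ[s]:
  s^4 - 4s^3 + 2s^2 - 11s + 12 = (s - 1)(s^3 - 3s^2 - 10s + 24) + (9s^2 - 45s + 36)
  s^3 - 3s^2 - 10s + 24 = ((1/9)s + 2/9)(9s^2 - 45s + 36) + (-4s + 16)
  9s^2 - 45s + 36 = (-(9/4)s + 9/4)(-4s + 16) + (0)
Last nonzero remainder: -4s + 16. Dividing through by -4 gives the monic gcd s - 4.
Then lcm(f, g) = f·g / gcd(f, g); expanding and making the result monic gives the answer.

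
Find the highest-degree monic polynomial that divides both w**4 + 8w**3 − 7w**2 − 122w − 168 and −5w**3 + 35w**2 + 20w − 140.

w + 2

Apply the Euclidean algorithm:
  w**4 + 8w**3 − 7w**2 − 122w − 168 = (−(1/5)w − 3)(−5w**3 + 35w**2 + 20w − 140) + (102w**2 − 90w − 588)
  −5w**3 + 35w**2 + 20w − 140 = (−(5/102)w + 260/867)(102w**2 − 90w − 588) + ((5250/289)w + 10500/289)
  102w**2 − 90w − 588 = ((4913/875)w − 2023/125)((5250/289)w + 10500/289) + (0)
Last nonzero remainder: (5250/289)w + 10500/289. Dividing through by 5250/289 gives the monic gcd w + 2.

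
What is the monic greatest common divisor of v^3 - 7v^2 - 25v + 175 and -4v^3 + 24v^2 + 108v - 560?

v^2 - 2v - 35

Euclidean algorithm in ℚ[v]:
  v^3 - 7v^2 - 25v + 175 = (-1/4)(-4v^3 + 24v^2 + 108v - 560) + (-v^2 + 2v + 35)
  -4v^3 + 24v^2 + 108v - 560 = (4v - 16)(-v^2 + 2v + 35) + (0)
Last nonzero remainder: -v^2 + 2v + 35. Dividing through by -1 gives the monic gcd v^2 - 2v - 35.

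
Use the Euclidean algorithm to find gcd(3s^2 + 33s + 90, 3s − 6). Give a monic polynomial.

1

Apply the Euclidean algorithm:
  3s^2 + 33s + 90 = (s + 13)(3s − 6) + (168)
  3s − 6 = ((1/56)s − 1/28)(168) + (0)
The last nonzero remainder is the constant 168, so the polynomials are coprime and gcd = 1.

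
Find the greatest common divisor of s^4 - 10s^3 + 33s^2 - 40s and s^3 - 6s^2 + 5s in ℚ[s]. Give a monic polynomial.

s^2 - 5s

By polynomial division,
  s^4 - 10s^3 + 33s^2 - 40s = (s - 4)(s^3 - 6s^2 + 5s) + (4s^2 - 20s)
  s^3 - 6s^2 + 5s = ((1/4)s - 1/4)(4s^2 - 20s) + (0)
Last nonzero remainder: 4s^2 - 20s. Dividing through by 4 gives the monic gcd s^2 - 5s.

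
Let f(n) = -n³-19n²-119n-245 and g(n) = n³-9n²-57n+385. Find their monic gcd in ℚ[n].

n+7

Euclidean algorithm in ℚ[n]:
  -n³-19n²-119n-245 = (-1)(n³-9n²-57n+385) + (-28n²-176n+140)
  n³-9n²-57n+385 = (-(1/28)n+107/196)(-28n²-176n+140) + ((2160/49)n+2160/7)
  -28n²-176n+140 = (-(343/540)n+49/108)((2160/49)n+2160/7) + (0)
Last nonzero remainder: (2160/49)n+2160/7. Dividing through by 2160/49 gives the monic gcd n+7.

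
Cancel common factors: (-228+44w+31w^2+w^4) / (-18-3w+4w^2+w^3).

(38-w+w^2)/(3+w)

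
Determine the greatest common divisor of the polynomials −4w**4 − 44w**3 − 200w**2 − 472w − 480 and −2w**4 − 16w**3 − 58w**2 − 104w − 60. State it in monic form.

w**3 + 7w**2 + 22w + 30

Euclidean algorithm in ℚ[w]:
  −4w**4 − 44w**3 − 200w**2 − 472w − 480 = (2)(−2w**4 − 16w**3 − 58w**2 − 104w − 60) + (−12w**3 − 84w**2 − 264w − 360)
  −2w**4 − 16w**3 − 58w**2 − 104w − 60 = ((1/6)w + 1/6)(−12w**3 − 84w**2 − 264w − 360) + (0)
Last nonzero remainder: −12w**3 − 84w**2 − 264w − 360. Dividing through by −12 gives the monic gcd w**3 + 7w**2 + 22w + 30.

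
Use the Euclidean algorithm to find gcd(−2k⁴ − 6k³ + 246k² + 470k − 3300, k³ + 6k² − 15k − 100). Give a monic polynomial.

Repeated division with remainder:
  −2k⁴ − 6k³ + 246k² + 470k − 3300 = (−2k + 6)(k³ + 6k² − 15k − 100) + (180k² + 360k − 2700)
  k³ + 6k² − 15k − 100 = ((1/180)k + 1/45)(180k² + 360k − 2700) + (−8k − 40)
  180k² + 360k − 2700 = (−(45/2)k + 135/2)(−8k − 40) + (0)
Last nonzero remainder: −8k − 40. Dividing through by −8 gives the monic gcd k + 5.

k + 5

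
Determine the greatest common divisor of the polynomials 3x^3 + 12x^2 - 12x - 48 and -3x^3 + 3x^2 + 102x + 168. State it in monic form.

Euclidean algorithm in ℚ[x]:
  3x^3 + 12x^2 - 12x - 48 = (-1)(-3x^3 + 3x^2 + 102x + 168) + (15x^2 + 90x + 120)
  -3x^3 + 3x^2 + 102x + 168 = (-(1/5)x + 7/5)(15x^2 + 90x + 120) + (0)
Last nonzero remainder: 15x^2 + 90x + 120. Dividing through by 15 gives the monic gcd x^2 + 6x + 8.

x^2 + 6x + 8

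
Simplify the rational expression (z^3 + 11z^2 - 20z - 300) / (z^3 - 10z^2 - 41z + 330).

By polynomial division,
  z^3 + 11z^2 - 20z - 300 = (z^3 - 10z^2 - 41z + 330) + (21z^2 + 21z - 630)
  z^3 - 10z^2 - 41z + 330 = ((1/21)z - 11/21)(21z^2 + 21z - 630) + (0)
Last nonzero remainder: 21z^2 + 21z - 630. Dividing through by 21 gives the monic gcd z^2 + z - 30.
Cancel z^2 + z - 30 from numerator and denominator to get the reduced form.

(z + 10)/(z - 11)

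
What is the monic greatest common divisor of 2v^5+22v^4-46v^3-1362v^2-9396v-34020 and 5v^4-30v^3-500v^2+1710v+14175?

v^2-2v-63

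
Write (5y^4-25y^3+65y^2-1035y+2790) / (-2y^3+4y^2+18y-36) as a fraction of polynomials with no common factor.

(-5y^3+10y^2-35y+930)/(2y^2+2y-12)

By polynomial division,
  5y^4-25y^3+65y^2-1035y+2790 = (-(5/2)y+15/2)(-2y^3+4y^2+18y-36) + (80y^2-1260y+3060)
  -2y^3+4y^2+18y-36 = (-(1/40)y-11/32)(80y^2-1260y+3060) + (-(2709/8)y+8127/8)
  80y^2-1260y+3060 = (-(640/2709)y+2720/903)(-(2709/8)y+8127/8) + (0)
Last nonzero remainder: -(2709/8)y+8127/8. Dividing through by -2709/8 gives the monic gcd y-3.
Cancel y-3 from numerator and denominator to get the reduced form.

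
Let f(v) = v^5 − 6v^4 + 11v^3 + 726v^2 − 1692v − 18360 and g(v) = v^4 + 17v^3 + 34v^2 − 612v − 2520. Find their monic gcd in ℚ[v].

Euclidean algorithm in ℚ[v]:
  v^5 − 6v^4 + 11v^3 + 726v^2 − 1692v − 18360 = (v − 23)(v^4 + 17v^3 + 34v^2 − 612v − 2520) + (368v^3 + 2120v^2 − 13248v − 76320)
  v^4 + 17v^3 + 34v^2 − 612v − 2520 = ((1/368)v + 517/16928)(368v^3 + 2120v^2 − 13248v − 76320) + ((11115/2116)v^2 − 100035/529)
  368v^3 + 2120v^2 − 13248v − 76320 = ((778688/11115)v + 897184/2223)((11115/2116)v^2 − 100035/529) + (0)
Last nonzero remainder: (11115/2116)v^2 − 100035/529. Dividing through by 11115/2116 gives the monic gcd v^2 − 36.

v^2 − 36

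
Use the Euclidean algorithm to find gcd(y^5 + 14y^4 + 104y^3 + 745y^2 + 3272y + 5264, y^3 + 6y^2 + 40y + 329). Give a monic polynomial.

y^3 + 6y^2 + 40y + 329

By polynomial division,
  y^5 + 14y^4 + 104y^3 + 745y^2 + 3272y + 5264 = (y^2 + 8y + 16)(y^3 + 6y^2 + 40y + 329) + (0)
The last nonzero remainder y^3 + 6y^2 + 40y + 329 is already monic.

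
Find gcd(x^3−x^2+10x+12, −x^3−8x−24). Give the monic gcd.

Euclidean algorithm in ℚ[x]:
  x^3−x^2+10x+12 = (−1)(−x^3−8x−24) + (−x^2+2x−12)
  −x^3−8x−24 = (x+2)(−x^2+2x−12) + (0)
Last nonzero remainder: −x^2+2x−12. Dividing through by −1 gives the monic gcd x^2−2x+12.

x^2−2x+12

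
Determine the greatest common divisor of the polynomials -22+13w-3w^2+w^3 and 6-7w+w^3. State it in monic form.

-2+w

Euclidean algorithm in ℚ[w]:
  w^3-3w^2+13w-22 = (w^3-7w+6) + (-3w^2+20w-28)
  w^3-7w+6 = (-(1/3)w-20/9)(-3w^2+20w-28) + ((253/9)w-506/9)
  -3w^2+20w-28 = (-(27/253)w+126/253)((253/9)w-506/9) + (0)
Last nonzero remainder: (253/9)w-506/9. Dividing through by 253/9 gives the monic gcd w-2.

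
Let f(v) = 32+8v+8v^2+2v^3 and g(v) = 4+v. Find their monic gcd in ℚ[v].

4+v

Repeated division with remainder:
  2v^3+8v^2+8v+32 = (2v^2+8)(v+4) + (0)
The last nonzero remainder v+4 is already monic.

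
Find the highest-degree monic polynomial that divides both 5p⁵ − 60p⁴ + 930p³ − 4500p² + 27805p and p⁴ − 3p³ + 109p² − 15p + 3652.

Euclidean algorithm in ℚ[p]:
  5p⁵ − 60p⁴ + 930p³ − 4500p² + 27805p = (5p − 45)(p⁴ − 3p³ + 109p² − 15p + 3652) + (250p³ + 480p² + 8870p + 164340)
  p⁴ − 3p³ + 109p² − 15p + 3652 = ((1/250)p − 123/6250)(250p³ + 480p² + 8870p + 164340) + ((51854/625)p² − (311124/625)p + 4303882/625)
  250p³ + 480p² + 8870p + 164340 = ((78125/25927)p + 56250/2357)((51854/625)p² − (311124/625)p + 4303882/625) + (0)
Last nonzero remainder: (51854/625)p² − (311124/625)p + 4303882/625. Dividing through by 51854/625 gives the monic gcd p² − 6p + 83.

p² − 6p + 83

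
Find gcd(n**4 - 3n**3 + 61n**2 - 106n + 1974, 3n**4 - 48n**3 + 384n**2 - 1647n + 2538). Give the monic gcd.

Euclidean algorithm in ℚ[n]:
  n**4 - 3n**3 + 61n**2 - 106n + 1974 = (1/3)(3n**4 - 48n**3 + 384n**2 - 1647n + 2538) + (13n**3 - 67n**2 + 443n + 1128)
  3n**4 - 48n**3 + 384n**2 - 1647n + 2538 = ((3/13)n - 423/169)(13n**3 - 67n**2 + 443n + 1128) + ((19278/169)n**2 - (134946/169)n + 906066/169)
  13n**3 - 67n**2 + 443n + 1128 = ((2197/19278)n + 676/3213)((19278/169)n**2 - (134946/169)n + 906066/169) + (0)
Last nonzero remainder: (19278/169)n**2 - (134946/169)n + 906066/169. Dividing through by 19278/169 gives the monic gcd n**2 - 7n + 47.

n**2 - 7n + 47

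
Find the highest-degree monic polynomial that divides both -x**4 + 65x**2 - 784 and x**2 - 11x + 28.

x**2 - 11x + 28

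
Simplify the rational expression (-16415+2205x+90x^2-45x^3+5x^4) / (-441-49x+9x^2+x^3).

(335-45x+5x^2)/(9+x)

By polynomial division,
  5x^4-45x^3+90x^2+2205x-16415 = (5x-90)(x^3+9x^2-49x-441) + (1145x^2-56105)
  x^3+9x^2-49x-441 = ((1/1145)x+9/1145)(1145x^2-56105) + (0)
Last nonzero remainder: 1145x^2-56105. Dividing through by 1145 gives the monic gcd x^2-49.
Cancel x^2-49 from numerator and denominator to get the reduced form.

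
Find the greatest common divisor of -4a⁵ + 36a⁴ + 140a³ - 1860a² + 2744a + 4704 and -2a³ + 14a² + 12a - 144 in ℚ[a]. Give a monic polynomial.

a² - 10a + 24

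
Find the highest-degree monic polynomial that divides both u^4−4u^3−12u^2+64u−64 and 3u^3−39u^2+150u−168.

Apply the Euclidean algorithm:
  u^4−4u^3−12u^2+64u−64 = ((1/3)u+3)(3u^3−39u^2+150u−168) + (55u^2−330u+440)
  3u^3−39u^2+150u−168 = ((3/55)u−21/55)(55u^2−330u+440) + (0)
Last nonzero remainder: 55u^2−330u+440. Dividing through by 55 gives the monic gcd u^2−6u+8.

u^2−6u+8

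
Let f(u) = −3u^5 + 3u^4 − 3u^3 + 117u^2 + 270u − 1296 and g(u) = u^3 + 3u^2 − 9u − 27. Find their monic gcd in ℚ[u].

u^2 − 9

Euclidean algorithm in ℚ[u]:
  −3u^5 + 3u^4 − 3u^3 + 117u^2 + 270u − 1296 = (−3u^2 + 12u − 66)(u^3 + 3u^2 − 9u − 27) + (342u^2 − 3078)
  u^3 + 3u^2 − 9u − 27 = ((1/342)u + 1/114)(342u^2 − 3078) + (0)
Last nonzero remainder: 342u^2 − 3078. Dividing through by 342 gives the monic gcd u^2 − 9.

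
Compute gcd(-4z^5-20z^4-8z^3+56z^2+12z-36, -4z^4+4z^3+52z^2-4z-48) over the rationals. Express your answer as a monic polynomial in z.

z^3+3z^2-z-3

By polynomial division,
  -4z^5-20z^4-8z^3+56z^2+12z-36 = (z+6)(-4z^4+4z^3+52z^2-4z-48) + (-84z^3-252z^2+84z+252)
  -4z^4+4z^3+52z^2-4z-48 = ((1/21)z-4/21)(-84z^3-252z^2+84z+252) + (0)
Last nonzero remainder: -84z^3-252z^2+84z+252. Dividing through by -84 gives the monic gcd z^3+3z^2-z-3.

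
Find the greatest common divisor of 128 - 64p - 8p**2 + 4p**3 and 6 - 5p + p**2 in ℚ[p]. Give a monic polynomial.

By polynomial division,
  4p**3 - 8p**2 - 64p + 128 = (4p + 12)(p**2 - 5p + 6) + (-28p + 56)
  p**2 - 5p + 6 = (-(1/28)p + 3/28)(-28p + 56) + (0)
Last nonzero remainder: -28p + 56. Dividing through by -28 gives the monic gcd p - 2.

-2 + p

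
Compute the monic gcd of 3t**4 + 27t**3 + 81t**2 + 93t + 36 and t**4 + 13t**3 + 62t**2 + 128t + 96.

t**2 + 7t + 12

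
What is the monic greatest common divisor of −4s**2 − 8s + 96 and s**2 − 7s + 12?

s − 4

Apply the Euclidean algorithm:
  −4s**2 − 8s + 96 = (−4)(s**2 − 7s + 12) + (−36s + 144)
  s**2 − 7s + 12 = (−(1/36)s + 1/12)(−36s + 144) + (0)
Last nonzero remainder: −36s + 144. Dividing through by −36 gives the monic gcd s − 4.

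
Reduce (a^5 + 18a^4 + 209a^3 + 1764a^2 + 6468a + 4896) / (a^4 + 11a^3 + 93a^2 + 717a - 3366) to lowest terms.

(a^3 + 15a^2 + 62a + 48)/(a^2 + 8a - 33)

By polynomial division,
  a^5 + 18a^4 + 209a^3 + 1764a^2 + 6468a + 4896 = (a + 7)(a^4 + 11a^3 + 93a^2 + 717a - 3366) + (39a^3 + 396a^2 + 4815a + 28458)
  a^4 + 11a^3 + 93a^2 + 717a - 3366 = ((1/39)a + 11/507)(39a^3 + 396a^2 + 4815a + 28458) + (-(6600/169)a^2 - (19800/169)a - 673200/169)
  39a^3 + 396a^2 + 4815a + 28458 = (-(2197/2200)a - 15717/2200)(-(6600/169)a^2 - (19800/169)a - 673200/169) + (0)
Last nonzero remainder: -(6600/169)a^2 - (19800/169)a - 673200/169. Dividing through by -6600/169 gives the monic gcd a^2 + 3a + 102.
Cancel a^2 + 3a + 102 from numerator and denominator to get the reduced form.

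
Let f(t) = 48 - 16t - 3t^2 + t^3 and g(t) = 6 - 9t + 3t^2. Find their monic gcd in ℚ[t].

Repeated division with remainder:
  t^3 - 3t^2 - 16t + 48 = ((1/3)t)(3t^2 - 9t + 6) + (-18t + 48)
  3t^2 - 9t + 6 = (-(1/6)t + 1/18)(-18t + 48) + (10/3)
  -18t + 48 = (-(27/5)t + 72/5)(10/3) + (0)
The last nonzero remainder is the constant 10/3, so the polynomials are coprime and gcd = 1.

1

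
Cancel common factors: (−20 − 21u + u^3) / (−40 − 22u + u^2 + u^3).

(1 + u)/(2 + u)

Apply the Euclidean algorithm:
  u^3 − 21u − 20 = (u^3 + u^2 − 22u − 40) + (−u^2 + u + 20)
  u^3 + u^2 − 22u − 40 = (−u − 2)(−u^2 + u + 20) + (0)
Last nonzero remainder: −u^2 + u + 20. Dividing through by −1 gives the monic gcd u^2 − u − 20.
Cancel u^2 − u − 20 from numerator and denominator to get the reduced form.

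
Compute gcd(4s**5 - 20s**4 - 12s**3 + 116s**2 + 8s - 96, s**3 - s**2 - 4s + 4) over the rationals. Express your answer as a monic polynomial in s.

s**2 + s - 2

Euclidean algorithm in ℚ[s]:
  4s**5 - 20s**4 - 12s**3 + 116s**2 + 8s - 96 = (4s**2 - 16s - 12)(s**3 - s**2 - 4s + 4) + (24s**2 + 24s - 48)
  s**3 - s**2 - 4s + 4 = ((1/24)s - 1/12)(24s**2 + 24s - 48) + (0)
Last nonzero remainder: 24s**2 + 24s - 48. Dividing through by 24 gives the monic gcd s**2 + s - 2.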